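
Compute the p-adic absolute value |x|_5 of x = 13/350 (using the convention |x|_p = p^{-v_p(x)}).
|13/350|_5 = 25

Step 1 — compute v_5(x) by factoring powers of 5 out of the numerator and denominator: v_5(13/350) = -2. Step 2 — apply |x|_p = p^{-v_p(x)} = 5^{2} = 25.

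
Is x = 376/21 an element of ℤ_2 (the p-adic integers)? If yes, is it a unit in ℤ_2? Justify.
x ∈ ℤ_2 but not a unit; v_2(x) = 3 > 0

ℤ_2 = {x ∈ ℚ_2 : v_2(x) ≥ 0} and ℤ_2^× = {x ∈ ℤ_2 : v_2(x) = 0}. Here v_2(376/21) = v_2(num) − v_2(den) = 3; compare against these criteria.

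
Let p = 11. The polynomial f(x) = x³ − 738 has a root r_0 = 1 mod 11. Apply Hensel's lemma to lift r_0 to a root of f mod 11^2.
r_1 = 45 (mod 121)

Hensel: r_{i+1} = r_i − f(r_i)/f′(r_i) mod 11^{i+2}, where f′(x) = 3x². Iterate:
  r_0 = 1 (mod 11)
  r_1 = 45 (mod 121)
Final: r = 45 with f(r) ≡ 0 mod 11^2.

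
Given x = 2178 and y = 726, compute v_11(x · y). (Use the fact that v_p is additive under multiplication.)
v_11(1581228) = 4

v_p(x) = 2 (factor: 2178 = 11^2 · 18); v_p(y) = 2 (factor: 726 = 11^2 · 6). Additivity: v_p(xy) = v_p(x) + v_p(y) = 2 + 2 = 4. (Direct check: xy = 1581228 = 11^4 · (108).)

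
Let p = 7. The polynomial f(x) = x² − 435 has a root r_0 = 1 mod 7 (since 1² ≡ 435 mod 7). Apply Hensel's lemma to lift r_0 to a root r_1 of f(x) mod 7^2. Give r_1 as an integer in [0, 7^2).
r_1 = 22 (mod 49)

Hensel's recurrence: r_{i+1} = r_i − f(r_i)·(f′(r_i))^{-1} mod 7^{i+2}, with f′(x) = 2x. Iterate:
  r_0 = 1 (mod 7)
  r_1 = 22 (mod 49)
Final: r_1 = 22, and one checks f(r_1) ≡ 0 mod 7^2.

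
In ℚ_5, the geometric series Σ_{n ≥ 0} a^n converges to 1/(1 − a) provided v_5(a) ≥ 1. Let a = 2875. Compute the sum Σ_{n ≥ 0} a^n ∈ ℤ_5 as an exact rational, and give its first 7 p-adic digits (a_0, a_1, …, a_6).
Σ a^n = 1/(1 − a) = -1/2874;  first 7 digits = (1, 0, 0, 3, 4, 0, 4)

v_5(a) = 3 ≥ 1, so the series converges in ℤ_5 to 1/(1 − a) = 1/(1 − 2875) = -1/2874. Expand this rational in ℤ_5: compute digits iteratively via d_i = x_i mod 5, x_{i+1} = (x_i − d_i)/5. The first 7 digits are (1, 0, 0, 3, 4, 0, 4).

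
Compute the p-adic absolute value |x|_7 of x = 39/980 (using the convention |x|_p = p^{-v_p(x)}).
|39/980|_7 = 49

Step 1 — compute v_7(x) by factoring powers of 7 out of the numerator and denominator: v_7(39/980) = -2. Step 2 — apply |x|_p = p^{-v_p(x)} = 7^{2} = 49.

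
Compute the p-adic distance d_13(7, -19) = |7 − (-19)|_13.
d_13(7, -19) = 1/13

Step 1 — x − y = 7 − (-19) = 26. Step 2 — v_13(26) = 1 (factor: 26 = (13^1 · 2); the sign does not affect v_p). Step 3 — |x − y|_13 = 13^{-1} = 1/13.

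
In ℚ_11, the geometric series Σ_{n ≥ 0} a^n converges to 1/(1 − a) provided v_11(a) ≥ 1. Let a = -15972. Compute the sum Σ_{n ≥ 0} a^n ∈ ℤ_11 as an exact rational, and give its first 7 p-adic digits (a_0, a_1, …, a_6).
Σ a^n = 1/(1 − a) = 1/15973;  first 7 digits = (1, 0, 0, 10, 9, 10, 0)

v_11(a) = 3 ≥ 1, so the series converges in ℤ_11 to 1/(1 − a) = 1/(1 − (-15972)) = 1/15973. Expand this rational in ℤ_11: compute digits iteratively via d_i = x_i mod 11, x_{i+1} = (x_i − d_i)/11. The first 7 digits are (1, 0, 0, 10, 9, 10, 0).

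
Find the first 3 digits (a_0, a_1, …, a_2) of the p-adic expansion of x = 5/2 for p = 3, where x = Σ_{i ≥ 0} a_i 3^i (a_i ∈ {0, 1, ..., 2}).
(a_0, …, a_2) = (1, 2, 1)

v_3(5/2) = 0 (numerator and denominator both coprime to 3), so x ∈ ℤ_3^×. Compute digits iteratively via a_i = x_i mod 3, x_{i+1} = (x_i − a_i)/3, with x_0 = x:
  x_0 = 5/2;  a_0 = 1;  x_1 = (x_0 − 1)/3 = 1/2
  x_1 = 1/2;  a_1 = 2;  x_2 = (x_1 − 2)/3 = -1/2
  x_2 = -1/2;  a_2 = 1;  x_3 = (x_2 − 1)/3 = -1/2
Digits: (1, 2, 1).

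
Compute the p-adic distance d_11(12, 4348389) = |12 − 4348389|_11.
d_11(12, 4348389) = 1/161051

Step 1 — x − y = 12 − 4348389 = -4348377. Step 2 — v_11(-4348377) = 5 (factor: -4348377 = −(11^5 · 27); the sign does not affect v_p). Step 3 — |x − y|_11 = 11^{-5} = 1/161051.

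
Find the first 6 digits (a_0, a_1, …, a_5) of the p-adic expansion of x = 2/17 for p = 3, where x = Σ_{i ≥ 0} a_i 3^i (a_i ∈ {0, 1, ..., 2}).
(a_0, …, a_5) = (1, 2, 1, 1, 0, 0)

v_3(2/17) = 0 (numerator and denominator both coprime to 3), so x ∈ ℤ_3^×. Compute digits iteratively via a_i = x_i mod 3, x_{i+1} = (x_i − a_i)/3, with x_0 = x:
  x_0 = 2/17;  a_0 = 1;  x_1 = (x_0 − 1)/3 = -5/17
  x_1 = -5/17;  a_1 = 2;  x_2 = (x_1 − 2)/3 = -13/17
  x_2 = -13/17;  a_2 = 1;  x_3 = (x_2 − 1)/3 = -10/17
  x_3 = -10/17;  a_3 = 1;  x_4 = (x_3 − 1)/3 = -9/17
  x_4 = -9/17;  a_4 = 0;  x_5 = (x_4 − 0)/3 = -3/17
  x_5 = -3/17;  a_5 = 0;  x_6 = (x_5 − 0)/3 = -1/17
Digits: (1, 2, 1, 1, 0, 0).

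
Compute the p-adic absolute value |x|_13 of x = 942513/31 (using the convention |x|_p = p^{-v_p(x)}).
|942513/31|_13 = 1/28561

Step 1 — compute v_13(x) by factoring powers of 13 out of the numerator and denominator: v_13(942513/31) = 4. Step 2 — apply |x|_p = p^{-v_p(x)} = 13^{-4} = 1/28561.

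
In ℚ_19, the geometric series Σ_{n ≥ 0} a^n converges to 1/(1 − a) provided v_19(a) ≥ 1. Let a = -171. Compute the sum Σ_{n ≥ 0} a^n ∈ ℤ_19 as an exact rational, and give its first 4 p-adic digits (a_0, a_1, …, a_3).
Σ a^n = 1/(1 − a) = 1/172;  first 4 digits = (1, 10, 4, 16)

v_19(a) = 1 ≥ 1, so the series converges in ℤ_19 to 1/(1 − a) = 1/(1 − (-171)) = 1/172. Expand this rational in ℤ_19: compute digits iteratively via d_i = x_i mod 19, x_{i+1} = (x_i − d_i)/19. The first 4 digits are (1, 10, 4, 16).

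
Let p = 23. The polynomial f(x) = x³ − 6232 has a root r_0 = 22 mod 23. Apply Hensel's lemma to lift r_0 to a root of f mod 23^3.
r_2 = 4898 (mod 12167)

Hensel: r_{i+1} = r_i − f(r_i)/f′(r_i) mod 23^{i+2}, where f′(x) = 3x². Iterate:
  r_0 = 22 (mod 23)
  r_1 = 137 (mod 529)
  r_2 = 4898 (mod 12167)
Final: r = 4898 with f(r) ≡ 0 mod 23^3.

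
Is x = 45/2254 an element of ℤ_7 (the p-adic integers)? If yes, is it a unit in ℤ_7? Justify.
x ∉ ℤ_7 (v_7(x) = -2 < 0)

ℤ_7 = {x ∈ ℚ_7 : v_7(x) ≥ 0} and ℤ_7^× = {x ∈ ℤ_7 : v_7(x) = 0}. Here v_7(45/2254) = v_7(num) − v_7(den) = -2; compare against these criteria.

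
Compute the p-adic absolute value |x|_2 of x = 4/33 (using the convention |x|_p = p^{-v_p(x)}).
|4/33|_2 = 1/4

Step 1 — compute v_2(x) by factoring powers of 2 out of the numerator and denominator: v_2(4/33) = 2. Step 2 — apply |x|_p = p^{-v_p(x)} = 2^{-2} = 1/4.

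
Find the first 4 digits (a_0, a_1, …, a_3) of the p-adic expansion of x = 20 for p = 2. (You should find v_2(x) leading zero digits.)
(a_0, …, a_3) = (0, 0, 1, 0)

v_2(20) = 2, so a_0 = ... = a_1 = 0. Factor out: x = 2^2 · u with u = 5 a unit in ℤ_2. Expand u iteratively via a_{v+i} = u_i mod 2, u_{i+1} = (u_i − a_{v+i})/2:
  u_0 = 5;  a_2 = 1;  u_1 = (u_0 − 1)/2 = 2
  u_1 = 2;  a_3 = 0;  u_2 = (u_1 − 0)/2 = 1
Digits: (0, 0, 1, 0).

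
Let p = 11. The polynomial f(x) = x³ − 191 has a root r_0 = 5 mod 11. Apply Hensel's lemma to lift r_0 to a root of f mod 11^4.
r_3 = 2876 (mod 14641)

Hensel: r_{i+1} = r_i − f(r_i)/f′(r_i) mod 11^{i+2}, where f′(x) = 3x². Iterate:
  r_0 = 5 (mod 11)
  r_1 = 93 (mod 121)
  r_2 = 214 (mod 1331)
  r_3 = 2876 (mod 14641)
Final: r = 2876 with f(r) ≡ 0 mod 11^4.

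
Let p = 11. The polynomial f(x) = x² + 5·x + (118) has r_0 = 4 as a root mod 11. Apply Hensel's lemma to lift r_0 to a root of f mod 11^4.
r_3 = 13358 (mod 14641)

Hensel: r_{i+1} = r_i − f(r_i)·(f′(r_i))^{-1} mod 11^{i+2}, f′(x) = 2x + 5. Iterate:
  r_0 = 4 (mod 11)
  r_1 = 48 (mod 121)
  r_2 = 48 (mod 1331)
  r_3 = 13358 (mod 14641)
Final: r = 13358 satisfies f(r) ≡ 0 mod 11^4.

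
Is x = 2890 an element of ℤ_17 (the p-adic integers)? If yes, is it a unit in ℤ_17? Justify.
x ∈ ℤ_17 but not a unit; v_17(x) = 2 > 0

ℤ_17 = {x ∈ ℚ_17 : v_17(x) ≥ 0} and ℤ_17^× = {x ∈ ℤ_17 : v_17(x) = 0}. Here v_17(2890) = v_17(num) − v_17(den) = 2; compare against these criteria.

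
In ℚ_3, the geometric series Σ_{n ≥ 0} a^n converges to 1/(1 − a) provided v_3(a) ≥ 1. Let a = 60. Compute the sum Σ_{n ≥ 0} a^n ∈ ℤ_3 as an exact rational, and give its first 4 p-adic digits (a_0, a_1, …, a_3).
Σ a^n = 1/(1 − a) = -1/59;  first 4 digits = (1, 2, 1, 2)

v_3(a) = 1 ≥ 1, so the series converges in ℤ_3 to 1/(1 − a) = 1/(1 − 60) = -1/59. Expand this rational in ℤ_3: compute digits iteratively via d_i = x_i mod 3, x_{i+1} = (x_i − d_i)/3. The first 4 digits are (1, 2, 1, 2).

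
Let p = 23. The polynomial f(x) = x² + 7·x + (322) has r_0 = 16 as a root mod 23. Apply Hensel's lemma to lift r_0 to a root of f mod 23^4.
r_3 = 118535 (mod 279841)

Hensel: r_{i+1} = r_i − f(r_i)·(f′(r_i))^{-1} mod 23^{i+2}, f′(x) = 2x + 7. Iterate:
  r_0 = 16 (mod 23)
  r_1 = 39 (mod 529)
  r_2 = 9032 (mod 12167)
  r_3 = 118535 (mod 279841)
Final: r = 118535 satisfies f(r) ≡ 0 mod 23^4.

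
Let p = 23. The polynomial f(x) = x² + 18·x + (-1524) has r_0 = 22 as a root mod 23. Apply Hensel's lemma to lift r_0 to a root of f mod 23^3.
r_2 = 8923 (mod 12167)

Hensel: r_{i+1} = r_i − f(r_i)·(f′(r_i))^{-1} mod 23^{i+2}, f′(x) = 2x + 18. Iterate:
  r_0 = 22 (mod 23)
  r_1 = 459 (mod 529)
  r_2 = 8923 (mod 12167)
Final: r = 8923 satisfies f(r) ≡ 0 mod 23^3.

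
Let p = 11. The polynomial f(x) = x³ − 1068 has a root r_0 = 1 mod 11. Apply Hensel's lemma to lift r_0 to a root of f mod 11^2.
r_1 = 34 (mod 121)

Hensel: r_{i+1} = r_i − f(r_i)/f′(r_i) mod 11^{i+2}, where f′(x) = 3x². Iterate:
  r_0 = 1 (mod 11)
  r_1 = 34 (mod 121)
Final: r = 34 with f(r) ≡ 0 mod 11^2.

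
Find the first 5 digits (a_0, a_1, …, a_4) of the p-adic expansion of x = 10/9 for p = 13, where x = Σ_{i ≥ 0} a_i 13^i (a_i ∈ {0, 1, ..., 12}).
(a_0, …, a_4) = (4, 7, 11, 2, 7)

v_13(10/9) = 0 (numerator and denominator both coprime to 13), so x ∈ ℤ_13^×. Compute digits iteratively via a_i = x_i mod 13, x_{i+1} = (x_i − a_i)/13, with x_0 = x:
  x_0 = 10/9;  a_0 = 4;  x_1 = (x_0 − 4)/13 = -2/9
  x_1 = -2/9;  a_1 = 7;  x_2 = (x_1 − 7)/13 = -5/9
  x_2 = -5/9;  a_2 = 11;  x_3 = (x_2 − 11)/13 = -8/9
  x_3 = -8/9;  a_3 = 2;  x_4 = (x_3 − 2)/13 = -2/9
  x_4 = -2/9;  a_4 = 7;  x_5 = (x_4 − 7)/13 = -5/9
Digits: (4, 7, 11, 2, 7).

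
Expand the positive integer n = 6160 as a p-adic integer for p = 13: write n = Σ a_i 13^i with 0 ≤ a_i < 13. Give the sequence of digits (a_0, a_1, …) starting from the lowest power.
(a_0, a_1, …) = (11, 5, 10, 2)

Repeated division by 13 gives the digits low-to-high: 6160 = 11 + 5·13^1 + 10·13^2 + 2·13^3. Digit sequence: (11, 5, 10, 2).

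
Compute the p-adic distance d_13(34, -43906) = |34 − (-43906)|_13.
d_13(34, -43906) = 1/2197

Step 1 — x − y = 34 − (-43906) = 43940. Step 2 — v_13(43940) = 3 (factor: 43940 = (13^3 · 20); the sign does not affect v_p). Step 3 — |x − y|_13 = 13^{-3} = 1/2197.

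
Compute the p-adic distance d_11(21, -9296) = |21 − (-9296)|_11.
d_11(21, -9296) = 1/1331

Step 1 — x − y = 21 − (-9296) = 9317. Step 2 — v_11(9317) = 3 (factor: 9317 = (11^3 · 7); the sign does not affect v_p). Step 3 — |x − y|_11 = 11^{-3} = 1/1331.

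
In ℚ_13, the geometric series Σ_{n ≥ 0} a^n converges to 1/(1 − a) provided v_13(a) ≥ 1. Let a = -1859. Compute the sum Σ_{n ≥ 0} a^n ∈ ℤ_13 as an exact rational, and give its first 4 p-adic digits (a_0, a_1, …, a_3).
Σ a^n = 1/(1 − a) = 1/1860;  first 4 digits = (1, 0, 2, 12)

v_13(a) = 2 ≥ 1, so the series converges in ℤ_13 to 1/(1 − a) = 1/(1 − (-1859)) = 1/1860. Expand this rational in ℤ_13: compute digits iteratively via d_i = x_i mod 13, x_{i+1} = (x_i − d_i)/13. The first 4 digits are (1, 0, 2, 12).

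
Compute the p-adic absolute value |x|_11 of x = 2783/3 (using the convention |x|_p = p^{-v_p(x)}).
|2783/3|_11 = 1/121

Step 1 — compute v_11(x) by factoring powers of 11 out of the numerator and denominator: v_11(2783/3) = 2. Step 2 — apply |x|_p = p^{-v_p(x)} = 11^{-2} = 1/121.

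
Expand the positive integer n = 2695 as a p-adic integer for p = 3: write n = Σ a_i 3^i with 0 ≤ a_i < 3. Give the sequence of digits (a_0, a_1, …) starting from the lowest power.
(a_0, a_1, …) = (1, 1, 2, 0, 0, 2, 0, 1)

Repeated division by 3 gives the digits low-to-high: 2695 = 1 + 1·3^1 + 2·3^2 + 2·3^5 + 1·3^7. Digit sequence: (1, 1, 2, 0, 0, 2, 0, 1).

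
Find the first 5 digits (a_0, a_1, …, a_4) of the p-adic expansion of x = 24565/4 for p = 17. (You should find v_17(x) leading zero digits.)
(a_0, …, a_4) = (0, 0, 0, 14, 12)

v_17(24565/4) = 3, so a_0 = ... = a_2 = 0. Factor out: x = 17^3 · u with u = 5/4 a unit in ℤ_17. Expand u iteratively via a_{v+i} = u_i mod 17, u_{i+1} = (u_i − a_{v+i})/17:
  u_0 = 5/4;  a_3 = 14;  u_1 = (u_0 − 14)/17 = -3/4
  u_1 = -3/4;  a_4 = 12;  u_2 = (u_1 − 12)/17 = -3/4
Digits: (0, 0, 0, 14, 12).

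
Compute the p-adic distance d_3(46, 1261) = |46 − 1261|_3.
d_3(46, 1261) = 1/243

Step 1 — x − y = 46 − 1261 = -1215. Step 2 — v_3(-1215) = 5 (factor: -1215 = −(3^5 · 5); the sign does not affect v_p). Step 3 — |x − y|_3 = 3^{-5} = 1/243.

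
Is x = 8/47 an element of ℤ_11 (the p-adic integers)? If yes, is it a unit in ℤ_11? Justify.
x ∈ ℤ_11^× (unit); v_11(x) = 0

ℤ_11 = {x ∈ ℚ_11 : v_11(x) ≥ 0} and ℤ_11^× = {x ∈ ℤ_11 : v_11(x) = 0}. Here v_11(8/47) = v_11(num) − v_11(den) = 0; compare against these criteria.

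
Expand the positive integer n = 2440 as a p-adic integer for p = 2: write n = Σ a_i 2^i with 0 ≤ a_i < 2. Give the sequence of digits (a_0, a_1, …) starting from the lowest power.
(a_0, a_1, …) = (0, 0, 0, 1, 0, 0, 0, 1, 1, 0, 0, 1)

Repeated division by 2 gives the digits low-to-high: 2440 = 1·2^3 + 1·2^7 + 1·2^8 + 1·2^11. Digit sequence: (0, 0, 0, 1, 0, 0, 0, 1, 1, 0, 0, 1).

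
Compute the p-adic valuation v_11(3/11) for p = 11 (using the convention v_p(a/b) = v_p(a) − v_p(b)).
v_11(3/11) = -1

Factor powers of 11 from the numerator and denominator of the reduced fraction: 3 = 11^0 · 3 and 11 = 11^1 · 1. Apply v_p(a/b) = v_p(a) − v_p(b): v_11(3/11) = 0 − 1 = -1.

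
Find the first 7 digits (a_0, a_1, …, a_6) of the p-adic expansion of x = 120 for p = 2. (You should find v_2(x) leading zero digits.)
(a_0, …, a_6) = (0, 0, 0, 1, 1, 1, 1)

v_2(120) = 3, so a_0 = ... = a_2 = 0. Factor out: x = 2^3 · u with u = 15 a unit in ℤ_2. Expand u iteratively via a_{v+i} = u_i mod 2, u_{i+1} = (u_i − a_{v+i})/2:
  u_0 = 15;  a_3 = 1;  u_1 = (u_0 − 1)/2 = 7
  u_1 = 7;  a_4 = 1;  u_2 = (u_1 − 1)/2 = 3
  u_2 = 3;  a_5 = 1;  u_3 = (u_2 − 1)/2 = 1
  u_3 = 1;  a_6 = 1;  u_4 = (u_3 − 1)/2 = 0
Digits: (0, 0, 0, 1, 1, 1, 1).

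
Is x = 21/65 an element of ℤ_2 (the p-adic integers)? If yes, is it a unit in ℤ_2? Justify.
x ∈ ℤ_2^× (unit); v_2(x) = 0

ℤ_2 = {x ∈ ℚ_2 : v_2(x) ≥ 0} and ℤ_2^× = {x ∈ ℤ_2 : v_2(x) = 0}. Here v_2(21/65) = v_2(num) − v_2(den) = 0; compare against these criteria.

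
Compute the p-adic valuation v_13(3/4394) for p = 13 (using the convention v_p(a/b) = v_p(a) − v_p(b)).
v_13(3/4394) = -3

Factor powers of 13 from the numerator and denominator of the reduced fraction: 3 = 13^0 · 3 and 4394 = 13^3 · 2. Apply v_p(a/b) = v_p(a) − v_p(b): v_13(3/4394) = 0 − 3 = -3.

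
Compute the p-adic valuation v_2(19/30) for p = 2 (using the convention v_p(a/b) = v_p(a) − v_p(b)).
v_2(19/30) = -1

Factor powers of 2 from the numerator and denominator of the reduced fraction: 19 = 2^0 · 19 and 30 = 2^1 · 15. Apply v_p(a/b) = v_p(a) − v_p(b): v_2(19/30) = 0 − 1 = -1.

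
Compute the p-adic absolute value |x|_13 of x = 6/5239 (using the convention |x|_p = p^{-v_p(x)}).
|6/5239|_13 = 169

Step 1 — compute v_13(x) by factoring powers of 13 out of the numerator and denominator: v_13(6/5239) = -2. Step 2 — apply |x|_p = p^{-v_p(x)} = 13^{2} = 169.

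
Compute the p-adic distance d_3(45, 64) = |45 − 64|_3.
d_3(45, 64) = 1

Step 1 — x − y = 45 − 64 = -19. Step 2 — v_3(-19) = 0 (factor: -19 = −(3^0 · 19); the sign does not affect v_p). Step 3 — |x − y|_3 = 3^{0} = 1.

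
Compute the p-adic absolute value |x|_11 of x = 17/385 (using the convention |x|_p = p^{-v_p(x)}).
|17/385|_11 = 11

Step 1 — compute v_11(x) by factoring powers of 11 out of the numerator and denominator: v_11(17/385) = -1. Step 2 — apply |x|_p = p^{-v_p(x)} = 11^{1} = 11.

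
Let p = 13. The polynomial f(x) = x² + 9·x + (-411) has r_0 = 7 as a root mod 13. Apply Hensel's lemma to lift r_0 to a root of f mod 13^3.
r_2 = 1541 (mod 2197)

Hensel: r_{i+1} = r_i − f(r_i)·(f′(r_i))^{-1} mod 13^{i+2}, f′(x) = 2x + 9. Iterate:
  r_0 = 7 (mod 13)
  r_1 = 20 (mod 169)
  r_2 = 1541 (mod 2197)
Final: r = 1541 satisfies f(r) ≡ 0 mod 13^3.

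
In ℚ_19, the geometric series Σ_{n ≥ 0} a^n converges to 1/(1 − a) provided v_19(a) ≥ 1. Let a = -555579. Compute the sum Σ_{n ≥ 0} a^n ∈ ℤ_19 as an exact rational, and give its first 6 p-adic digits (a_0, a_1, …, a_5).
Σ a^n = 1/(1 − a) = 1/555580;  first 6 digits = (1, 0, 0, 14, 14, 18)

v_19(a) = 3 ≥ 1, so the series converges in ℤ_19 to 1/(1 − a) = 1/(1 − (-555579)) = 1/555580. Expand this rational in ℤ_19: compute digits iteratively via d_i = x_i mod 19, x_{i+1} = (x_i − d_i)/19. The first 6 digits are (1, 0, 0, 14, 14, 18).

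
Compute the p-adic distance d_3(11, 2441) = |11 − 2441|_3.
d_3(11, 2441) = 1/243

Step 1 — x − y = 11 − 2441 = -2430. Step 2 — v_3(-2430) = 5 (factor: -2430 = −(3^5 · 10); the sign does not affect v_p). Step 3 — |x − y|_3 = 3^{-5} = 1/243.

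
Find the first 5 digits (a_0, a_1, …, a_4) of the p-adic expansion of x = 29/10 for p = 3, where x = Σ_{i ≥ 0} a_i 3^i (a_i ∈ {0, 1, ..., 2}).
(a_0, …, a_4) = (2, 0, 1, 0, 2)

v_3(29/10) = 0 (numerator and denominator both coprime to 3), so x ∈ ℤ_3^×. Compute digits iteratively via a_i = x_i mod 3, x_{i+1} = (x_i − a_i)/3, with x_0 = x:
  x_0 = 29/10;  a_0 = 2;  x_1 = (x_0 − 2)/3 = 3/10
  x_1 = 3/10;  a_1 = 0;  x_2 = (x_1 − 0)/3 = 1/10
  x_2 = 1/10;  a_2 = 1;  x_3 = (x_2 − 1)/3 = -3/10
  x_3 = -3/10;  a_3 = 0;  x_4 = (x_3 − 0)/3 = -1/10
  x_4 = -1/10;  a_4 = 2;  x_5 = (x_4 − 2)/3 = -7/10
Digits: (2, 0, 1, 0, 2).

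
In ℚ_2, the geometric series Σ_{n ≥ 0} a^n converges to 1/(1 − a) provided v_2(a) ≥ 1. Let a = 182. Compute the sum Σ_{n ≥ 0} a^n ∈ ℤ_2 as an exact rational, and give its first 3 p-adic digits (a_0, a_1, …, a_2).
Σ a^n = 1/(1 − a) = -1/181;  first 3 digits = (1, 1, 0)

v_2(a) = 1 ≥ 1, so the series converges in ℤ_2 to 1/(1 − a) = 1/(1 − 182) = -1/181. Expand this rational in ℤ_2: compute digits iteratively via d_i = x_i mod 2, x_{i+1} = (x_i − d_i)/2. The first 3 digits are (1, 1, 0).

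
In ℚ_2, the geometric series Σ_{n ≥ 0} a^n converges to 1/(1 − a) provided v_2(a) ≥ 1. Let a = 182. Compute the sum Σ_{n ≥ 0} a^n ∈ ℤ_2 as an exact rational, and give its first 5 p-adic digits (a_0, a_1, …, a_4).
Σ a^n = 1/(1 − a) = -1/181;  first 5 digits = (1, 1, 0, 0, 0)

v_2(a) = 1 ≥ 1, so the series converges in ℤ_2 to 1/(1 − a) = 1/(1 − 182) = -1/181. Expand this rational in ℤ_2: compute digits iteratively via d_i = x_i mod 2, x_{i+1} = (x_i − d_i)/2. The first 5 digits are (1, 1, 0, 0, 0).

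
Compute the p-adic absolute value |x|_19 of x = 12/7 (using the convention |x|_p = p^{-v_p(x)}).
|12/7|_19 = 1

Step 1 — compute v_19(x) by factoring powers of 19 out of the numerator and denominator: v_19(12/7) = 0. Step 2 — apply |x|_p = p^{-v_p(x)} = 19^{0} = 1.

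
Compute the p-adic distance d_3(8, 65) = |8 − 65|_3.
d_3(8, 65) = 1/3

Step 1 — x − y = 8 − 65 = -57. Step 2 — v_3(-57) = 1 (factor: -57 = −(3^1 · 19); the sign does not affect v_p). Step 3 — |x − y|_3 = 3^{-1} = 1/3.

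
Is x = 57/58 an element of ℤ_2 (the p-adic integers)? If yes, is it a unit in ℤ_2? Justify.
x ∉ ℤ_2 (v_2(x) = -1 < 0)

ℤ_2 = {x ∈ ℚ_2 : v_2(x) ≥ 0} and ℤ_2^× = {x ∈ ℤ_2 : v_2(x) = 0}. Here v_2(57/58) = v_2(num) − v_2(den) = -1; compare against these criteria.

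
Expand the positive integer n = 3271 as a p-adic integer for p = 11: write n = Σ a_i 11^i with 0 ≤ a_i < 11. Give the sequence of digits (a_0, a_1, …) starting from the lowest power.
(a_0, a_1, …) = (4, 0, 5, 2)

Repeated division by 11 gives the digits low-to-high: 3271 = 4 + 5·11^2 + 2·11^3. Digit sequence: (4, 0, 5, 2).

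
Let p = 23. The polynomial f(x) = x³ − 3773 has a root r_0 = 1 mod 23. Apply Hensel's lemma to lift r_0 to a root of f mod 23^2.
r_1 = 24 (mod 529)

Hensel: r_{i+1} = r_i − f(r_i)/f′(r_i) mod 23^{i+2}, where f′(x) = 3x². Iterate:
  r_0 = 1 (mod 23)
  r_1 = 24 (mod 529)
Final: r = 24 with f(r) ≡ 0 mod 23^2.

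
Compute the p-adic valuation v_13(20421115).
v_13(20421115) = 5

v_13(n) is the largest exponent k such that 13^k divides n. Factor out: 20421115 = 13^5 · 55. (Sign doesn't affect v_p.) So v_13(20421115) = 5.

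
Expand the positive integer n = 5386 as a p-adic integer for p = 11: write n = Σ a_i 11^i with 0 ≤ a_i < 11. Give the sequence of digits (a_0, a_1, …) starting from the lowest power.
(a_0, a_1, …) = (7, 5, 0, 4)

Repeated division by 11 gives the digits low-to-high: 5386 = 7 + 5·11^1 + 4·11^3. Digit sequence: (7, 5, 0, 4).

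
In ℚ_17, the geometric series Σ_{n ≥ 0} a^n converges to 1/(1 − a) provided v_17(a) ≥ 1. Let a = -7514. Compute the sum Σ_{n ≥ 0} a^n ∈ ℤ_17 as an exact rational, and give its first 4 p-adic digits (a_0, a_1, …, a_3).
Σ a^n = 1/(1 − a) = 1/7515;  first 4 digits = (1, 0, 8, 15)

v_17(a) = 2 ≥ 1, so the series converges in ℤ_17 to 1/(1 − a) = 1/(1 − (-7514)) = 1/7515. Expand this rational in ℤ_17: compute digits iteratively via d_i = x_i mod 17, x_{i+1} = (x_i − d_i)/17. The first 4 digits are (1, 0, 8, 15).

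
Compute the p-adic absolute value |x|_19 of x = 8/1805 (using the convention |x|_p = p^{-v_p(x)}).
|8/1805|_19 = 361

Step 1 — compute v_19(x) by factoring powers of 19 out of the numerator and denominator: v_19(8/1805) = -2. Step 2 — apply |x|_p = p^{-v_p(x)} = 19^{2} = 361.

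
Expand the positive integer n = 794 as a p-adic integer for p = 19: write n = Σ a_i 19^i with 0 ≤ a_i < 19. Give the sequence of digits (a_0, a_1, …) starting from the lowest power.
(a_0, a_1, …) = (15, 3, 2)

Repeated division by 19 gives the digits low-to-high: 794 = 15 + 3·19^1 + 2·19^2. Digit sequence: (15, 3, 2).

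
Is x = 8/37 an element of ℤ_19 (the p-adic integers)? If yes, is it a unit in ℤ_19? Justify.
x ∈ ℤ_19^× (unit); v_19(x) = 0

ℤ_19 = {x ∈ ℚ_19 : v_19(x) ≥ 0} and ℤ_19^× = {x ∈ ℤ_19 : v_19(x) = 0}. Here v_19(8/37) = v_19(num) − v_19(den) = 0; compare against these criteria.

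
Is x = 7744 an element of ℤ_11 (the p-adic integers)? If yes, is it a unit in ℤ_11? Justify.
x ∈ ℤ_11 but not a unit; v_11(x) = 2 > 0

ℤ_11 = {x ∈ ℚ_11 : v_11(x) ≥ 0} and ℤ_11^× = {x ∈ ℤ_11 : v_11(x) = 0}. Here v_11(7744) = v_11(num) − v_11(den) = 2; compare against these criteria.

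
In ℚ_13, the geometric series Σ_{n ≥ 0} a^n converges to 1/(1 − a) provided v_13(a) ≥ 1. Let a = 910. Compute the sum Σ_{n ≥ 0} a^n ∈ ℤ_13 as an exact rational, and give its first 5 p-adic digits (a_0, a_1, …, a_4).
Σ a^n = 1/(1 − a) = -1/909;  first 5 digits = (1, 5, 4, 8, 11)

v_13(a) = 1 ≥ 1, so the series converges in ℤ_13 to 1/(1 − a) = 1/(1 − 910) = -1/909. Expand this rational in ℤ_13: compute digits iteratively via d_i = x_i mod 13, x_{i+1} = (x_i − d_i)/13. The first 5 digits are (1, 5, 4, 8, 11).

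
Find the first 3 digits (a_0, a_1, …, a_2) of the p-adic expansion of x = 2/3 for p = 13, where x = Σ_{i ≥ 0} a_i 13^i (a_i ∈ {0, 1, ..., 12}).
(a_0, …, a_2) = (5, 4, 4)

v_13(2/3) = 0 (numerator and denominator both coprime to 13), so x ∈ ℤ_13^×. Compute digits iteratively via a_i = x_i mod 13, x_{i+1} = (x_i − a_i)/13, with x_0 = x:
  x_0 = 2/3;  a_0 = 5;  x_1 = (x_0 − 5)/13 = -1/3
  x_1 = -1/3;  a_1 = 4;  x_2 = (x_1 − 4)/13 = -1/3
  x_2 = -1/3;  a_2 = 4;  x_3 = (x_2 − 4)/13 = -1/3
Digits: (5, 4, 4).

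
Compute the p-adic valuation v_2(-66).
v_2(-66) = 1

v_2(n) is the largest exponent k such that 2^k divides n. Factor out: -66 = -2^1 · 33. (Sign doesn't affect v_p.) So v_2(-66) = 1.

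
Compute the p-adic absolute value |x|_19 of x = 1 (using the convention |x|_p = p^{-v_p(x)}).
|1|_19 = 1

Step 1 — compute v_19(x) by factoring powers of 19 out of the numerator and denominator: v_19(1) = 0. Step 2 — apply |x|_p = p^{-v_p(x)} = 19^{0} = 1.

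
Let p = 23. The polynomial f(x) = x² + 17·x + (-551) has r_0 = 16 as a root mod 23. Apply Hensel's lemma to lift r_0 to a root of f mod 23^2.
r_1 = 200 (mod 529)

Hensel: r_{i+1} = r_i − f(r_i)·(f′(r_i))^{-1} mod 23^{i+2}, f′(x) = 2x + 17. Iterate:
  r_0 = 16 (mod 23)
  r_1 = 200 (mod 529)
Final: r = 200 satisfies f(r) ≡ 0 mod 23^2.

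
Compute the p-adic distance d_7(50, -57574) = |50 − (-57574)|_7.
d_7(50, -57574) = 1/2401

Step 1 — x − y = 50 − (-57574) = 57624. Step 2 — v_7(57624) = 4 (factor: 57624 = (7^4 · 24); the sign does not affect v_p). Step 3 — |x − y|_7 = 7^{-4} = 1/2401.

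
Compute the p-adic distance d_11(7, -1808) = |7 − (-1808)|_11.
d_11(7, -1808) = 1/121

Step 1 — x − y = 7 − (-1808) = 1815. Step 2 — v_11(1815) = 2 (factor: 1815 = (11^2 · 15); the sign does not affect v_p). Step 3 — |x − y|_11 = 11^{-2} = 1/121.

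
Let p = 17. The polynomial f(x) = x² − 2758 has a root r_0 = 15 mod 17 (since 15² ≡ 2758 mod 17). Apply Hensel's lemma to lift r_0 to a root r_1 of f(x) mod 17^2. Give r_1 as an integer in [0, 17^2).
r_1 = 32 (mod 289)

Hensel's recurrence: r_{i+1} = r_i − f(r_i)·(f′(r_i))^{-1} mod 17^{i+2}, with f′(x) = 2x. Iterate:
  r_0 = 15 (mod 17)
  r_1 = 32 (mod 289)
Final: r_1 = 32, and one checks f(r_1) ≡ 0 mod 17^2.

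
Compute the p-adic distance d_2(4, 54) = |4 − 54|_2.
d_2(4, 54) = 1/2

Step 1 — x − y = 4 − 54 = -50. Step 2 — v_2(-50) = 1 (factor: -50 = −(2^1 · 25); the sign does not affect v_p). Step 3 — |x − y|_2 = 2^{-1} = 1/2.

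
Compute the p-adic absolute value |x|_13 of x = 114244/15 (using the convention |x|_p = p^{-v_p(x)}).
|114244/15|_13 = 1/28561

Step 1 — compute v_13(x) by factoring powers of 13 out of the numerator and denominator: v_13(114244/15) = 4. Step 2 — apply |x|_p = p^{-v_p(x)} = 13^{-4} = 1/28561.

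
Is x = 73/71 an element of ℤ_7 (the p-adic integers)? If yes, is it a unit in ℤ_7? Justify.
x ∈ ℤ_7^× (unit); v_7(x) = 0

ℤ_7 = {x ∈ ℚ_7 : v_7(x) ≥ 0} and ℤ_7^× = {x ∈ ℤ_7 : v_7(x) = 0}. Here v_7(73/71) = v_7(num) − v_7(den) = 0; compare against these criteria.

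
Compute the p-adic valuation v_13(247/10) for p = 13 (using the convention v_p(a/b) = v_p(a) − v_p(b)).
v_13(247/10) = 1

Factor powers of 13 from the numerator and denominator of the reduced fraction: 247 = 13^1 · 19 and 10 = 13^0 · 10. Apply v_p(a/b) = v_p(a) − v_p(b): v_13(247/10) = 1 − 0 = 1.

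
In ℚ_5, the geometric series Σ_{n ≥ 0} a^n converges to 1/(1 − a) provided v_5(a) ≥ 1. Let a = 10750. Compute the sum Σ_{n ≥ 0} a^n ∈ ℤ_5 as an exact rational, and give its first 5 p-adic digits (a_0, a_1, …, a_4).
Σ a^n = 1/(1 − a) = -1/10749;  first 5 digits = (1, 0, 0, 1, 2)

v_5(a) = 3 ≥ 1, so the series converges in ℤ_5 to 1/(1 − a) = 1/(1 − 10750) = -1/10749. Expand this rational in ℤ_5: compute digits iteratively via d_i = x_i mod 5, x_{i+1} = (x_i − d_i)/5. The first 5 digits are (1, 0, 0, 1, 2).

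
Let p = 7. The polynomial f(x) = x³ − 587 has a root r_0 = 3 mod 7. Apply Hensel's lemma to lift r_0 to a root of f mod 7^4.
r_3 = 80 (mod 2401)

Hensel: r_{i+1} = r_i − f(r_i)/f′(r_i) mod 7^{i+2}, where f′(x) = 3x². Iterate:
  r_0 = 3 (mod 7)
  r_1 = 31 (mod 49)
  r_2 = 80 (mod 343)
  r_3 = 80 (mod 2401)
Final: r = 80 with f(r) ≡ 0 mod 7^4.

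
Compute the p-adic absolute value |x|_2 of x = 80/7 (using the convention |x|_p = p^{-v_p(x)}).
|80/7|_2 = 1/16

Step 1 — compute v_2(x) by factoring powers of 2 out of the numerator and denominator: v_2(80/7) = 4. Step 2 — apply |x|_p = p^{-v_p(x)} = 2^{-4} = 1/16.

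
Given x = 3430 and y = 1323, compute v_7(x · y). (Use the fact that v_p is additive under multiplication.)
v_7(4537890) = 5

v_p(x) = 3 (factor: 3430 = 7^3 · 10); v_p(y) = 2 (factor: 1323 = 7^2 · 27). Additivity: v_p(xy) = v_p(x) + v_p(y) = 3 + 2 = 5. (Direct check: xy = 4537890 = 7^5 · (270).)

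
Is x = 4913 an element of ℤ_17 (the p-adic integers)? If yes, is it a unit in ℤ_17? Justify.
x ∈ ℤ_17 but not a unit; v_17(x) = 3 > 0

ℤ_17 = {x ∈ ℚ_17 : v_17(x) ≥ 0} and ℤ_17^× = {x ∈ ℤ_17 : v_17(x) = 0}. Here v_17(4913) = v_17(num) − v_17(den) = 3; compare against these criteria.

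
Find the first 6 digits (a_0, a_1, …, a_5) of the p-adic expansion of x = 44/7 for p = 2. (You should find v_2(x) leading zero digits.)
(a_0, …, a_5) = (0, 0, 1, 0, 1, 1)

v_2(44/7) = 2, so a_0 = ... = a_1 = 0. Factor out: x = 2^2 · u with u = 11/7 a unit in ℤ_2. Expand u iteratively via a_{v+i} = u_i mod 2, u_{i+1} = (u_i − a_{v+i})/2:
  u_0 = 11/7;  a_2 = 1;  u_1 = (u_0 − 1)/2 = 2/7
  u_1 = 2/7;  a_3 = 0;  u_2 = (u_1 − 0)/2 = 1/7
  u_2 = 1/7;  a_4 = 1;  u_3 = (u_2 − 1)/2 = -3/7
  u_3 = -3/7;  a_5 = 1;  u_4 = (u_3 − 1)/2 = -5/7
Digits: (0, 0, 1, 0, 1, 1).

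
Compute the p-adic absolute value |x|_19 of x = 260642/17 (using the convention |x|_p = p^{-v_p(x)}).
|260642/17|_19 = 1/130321

Step 1 — compute v_19(x) by factoring powers of 19 out of the numerator and denominator: v_19(260642/17) = 4. Step 2 — apply |x|_p = p^{-v_p(x)} = 19^{-4} = 1/130321.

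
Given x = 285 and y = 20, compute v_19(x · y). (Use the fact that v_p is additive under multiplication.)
v_19(5700) = 1

v_p(x) = 1 (factor: 285 = 19^1 · 15); v_p(y) = 0 (factor: 20 = 19^0 · 20). Additivity: v_p(xy) = v_p(x) + v_p(y) = 1 + 0 = 1. (Direct check: xy = 5700 = 19^1 · (300).)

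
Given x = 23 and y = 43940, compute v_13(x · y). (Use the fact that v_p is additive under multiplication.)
v_13(1010620) = 3

v_p(x) = 0 (factor: 23 = 13^0 · 23); v_p(y) = 3 (factor: 43940 = 13^3 · 20). Additivity: v_p(xy) = v_p(x) + v_p(y) = 0 + 3 = 3. (Direct check: xy = 1010620 = 13^3 · (460).)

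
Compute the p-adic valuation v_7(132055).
v_7(132055) = 4

v_7(n) is the largest exponent k such that 7^k divides n. Factor out: 132055 = 7^4 · 55. (Sign doesn't affect v_p.) So v_7(132055) = 4.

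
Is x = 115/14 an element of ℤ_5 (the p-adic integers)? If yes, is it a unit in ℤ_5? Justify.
x ∈ ℤ_5 but not a unit; v_5(x) = 1 > 0

ℤ_5 = {x ∈ ℚ_5 : v_5(x) ≥ 0} and ℤ_5^× = {x ∈ ℤ_5 : v_5(x) = 0}. Here v_5(115/14) = v_5(num) − v_5(den) = 1; compare against these criteria.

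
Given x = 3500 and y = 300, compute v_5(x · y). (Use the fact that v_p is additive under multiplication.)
v_5(1050000) = 5

v_p(x) = 3 (factor: 3500 = 5^3 · 28); v_p(y) = 2 (factor: 300 = 5^2 · 12). Additivity: v_p(xy) = v_p(x) + v_p(y) = 3 + 2 = 5. (Direct check: xy = 1050000 = 5^5 · (336).)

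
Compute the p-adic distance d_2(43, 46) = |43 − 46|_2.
d_2(43, 46) = 1

Step 1 — x − y = 43 − 46 = -3. Step 2 — v_2(-3) = 0 (factor: -3 = −(2^0 · 3); the sign does not affect v_p). Step 3 — |x − y|_2 = 2^{0} = 1.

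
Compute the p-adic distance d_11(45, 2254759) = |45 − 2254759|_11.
d_11(45, 2254759) = 1/161051

Step 1 — x − y = 45 − 2254759 = -2254714. Step 2 — v_11(-2254714) = 5 (factor: -2254714 = −(11^5 · 14); the sign does not affect v_p). Step 3 — |x − y|_11 = 11^{-5} = 1/161051.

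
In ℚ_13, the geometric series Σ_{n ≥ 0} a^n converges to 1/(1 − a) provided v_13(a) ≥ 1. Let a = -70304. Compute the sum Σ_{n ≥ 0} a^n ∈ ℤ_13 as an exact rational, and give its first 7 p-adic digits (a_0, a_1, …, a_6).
Σ a^n = 1/(1 − a) = 1/70305;  first 7 digits = (1, 0, 0, 7, 10, 12, 9)

v_13(a) = 3 ≥ 1, so the series converges in ℤ_13 to 1/(1 − a) = 1/(1 − (-70304)) = 1/70305. Expand this rational in ℤ_13: compute digits iteratively via d_i = x_i mod 13, x_{i+1} = (x_i − d_i)/13. The first 7 digits are (1, 0, 0, 7, 10, 12, 9).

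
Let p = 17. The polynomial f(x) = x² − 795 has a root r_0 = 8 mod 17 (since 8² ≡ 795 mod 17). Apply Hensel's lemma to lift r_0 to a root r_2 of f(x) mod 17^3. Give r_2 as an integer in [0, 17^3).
r_2 = 433 (mod 4913)

Hensel's recurrence: r_{i+1} = r_i − f(r_i)·(f′(r_i))^{-1} mod 17^{i+2}, with f′(x) = 2x. Iterate:
  r_0 = 8 (mod 17)
  r_1 = 144 (mod 289)
  r_2 = 433 (mod 4913)
Final: r_2 = 433, and one checks f(r_2) ≡ 0 mod 17^3.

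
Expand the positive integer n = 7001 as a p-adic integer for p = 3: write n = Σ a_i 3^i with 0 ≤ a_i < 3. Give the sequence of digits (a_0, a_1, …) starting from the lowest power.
(a_0, a_1, …) = (2, 2, 0, 1, 2, 1, 0, 0, 1)

Repeated division by 3 gives the digits low-to-high: 7001 = 2 + 2·3^1 + 1·3^3 + 2·3^4 + 1·3^5 + 1·3^8. Digit sequence: (2, 2, 0, 1, 2, 1, 0, 0, 1).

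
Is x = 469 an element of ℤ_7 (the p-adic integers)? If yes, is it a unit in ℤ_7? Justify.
x ∈ ℤ_7 but not a unit; v_7(x) = 1 > 0

ℤ_7 = {x ∈ ℚ_7 : v_7(x) ≥ 0} and ℤ_7^× = {x ∈ ℤ_7 : v_7(x) = 0}. Here v_7(469) = v_7(num) − v_7(den) = 1; compare against these criteria.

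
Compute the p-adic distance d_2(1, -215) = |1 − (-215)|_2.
d_2(1, -215) = 1/8

Step 1 — x − y = 1 − (-215) = 216. Step 2 — v_2(216) = 3 (factor: 216 = (2^3 · 27); the sign does not affect v_p). Step 3 — |x − y|_2 = 2^{-3} = 1/8.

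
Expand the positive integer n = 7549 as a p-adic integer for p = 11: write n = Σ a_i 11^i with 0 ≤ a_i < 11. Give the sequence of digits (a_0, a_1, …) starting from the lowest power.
(a_0, a_1, …) = (3, 4, 7, 5)

Repeated division by 11 gives the digits low-to-high: 7549 = 3 + 4·11^1 + 7·11^2 + 5·11^3. Digit sequence: (3, 4, 7, 5).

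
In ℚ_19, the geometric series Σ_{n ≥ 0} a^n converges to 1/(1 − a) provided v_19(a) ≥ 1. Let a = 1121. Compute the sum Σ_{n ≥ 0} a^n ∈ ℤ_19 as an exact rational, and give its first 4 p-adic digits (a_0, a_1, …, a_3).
Σ a^n = 1/(1 − a) = -1/1120;  first 4 digits = (1, 2, 7, 1)

v_19(a) = 1 ≥ 1, so the series converges in ℤ_19 to 1/(1 − a) = 1/(1 − 1121) = -1/1120. Expand this rational in ℤ_19: compute digits iteratively via d_i = x_i mod 19, x_{i+1} = (x_i − d_i)/19. The first 4 digits are (1, 2, 7, 1).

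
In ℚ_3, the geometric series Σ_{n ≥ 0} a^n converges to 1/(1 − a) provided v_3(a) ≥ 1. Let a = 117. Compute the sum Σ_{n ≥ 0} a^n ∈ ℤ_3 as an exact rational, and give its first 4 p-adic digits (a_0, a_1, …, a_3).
Σ a^n = 1/(1 − a) = -1/116;  first 4 digits = (1, 0, 1, 1)

v_3(a) = 2 ≥ 1, so the series converges in ℤ_3 to 1/(1 − a) = 1/(1 − 117) = -1/116. Expand this rational in ℤ_3: compute digits iteratively via d_i = x_i mod 3, x_{i+1} = (x_i − d_i)/3. The first 4 digits are (1, 0, 1, 1).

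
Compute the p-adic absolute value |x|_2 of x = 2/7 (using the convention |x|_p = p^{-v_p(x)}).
|2/7|_2 = 1/2

Step 1 — compute v_2(x) by factoring powers of 2 out of the numerator and denominator: v_2(2/7) = 1. Step 2 — apply |x|_p = p^{-v_p(x)} = 2^{-1} = 1/2.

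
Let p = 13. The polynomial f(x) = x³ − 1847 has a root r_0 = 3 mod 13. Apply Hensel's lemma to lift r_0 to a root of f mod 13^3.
r_2 = 133 (mod 2197)

Hensel: r_{i+1} = r_i − f(r_i)/f′(r_i) mod 13^{i+2}, where f′(x) = 3x². Iterate:
  r_0 = 3 (mod 13)
  r_1 = 133 (mod 169)
  r_2 = 133 (mod 2197)
Final: r = 133 with f(r) ≡ 0 mod 13^3.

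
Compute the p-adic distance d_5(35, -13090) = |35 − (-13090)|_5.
d_5(35, -13090) = 1/625

Step 1 — x − y = 35 − (-13090) = 13125. Step 2 — v_5(13125) = 4 (factor: 13125 = (5^4 · 21); the sign does not affect v_p). Step 3 — |x − y|_5 = 5^{-4} = 1/625.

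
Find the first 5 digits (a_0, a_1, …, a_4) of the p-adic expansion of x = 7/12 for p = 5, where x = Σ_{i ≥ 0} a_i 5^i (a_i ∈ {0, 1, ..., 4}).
(a_0, …, a_4) = (1, 2, 0, 2, 0)

v_5(7/12) = 0 (numerator and denominator both coprime to 5), so x ∈ ℤ_5^×. Compute digits iteratively via a_i = x_i mod 5, x_{i+1} = (x_i − a_i)/5, with x_0 = x:
  x_0 = 7/12;  a_0 = 1;  x_1 = (x_0 − 1)/5 = -1/12
  x_1 = -1/12;  a_1 = 2;  x_2 = (x_1 − 2)/5 = -5/12
  x_2 = -5/12;  a_2 = 0;  x_3 = (x_2 − 0)/5 = -1/12
  x_3 = -1/12;  a_3 = 2;  x_4 = (x_3 − 2)/5 = -5/12
  x_4 = -5/12;  a_4 = 0;  x_5 = (x_4 − 0)/5 = -1/12
Digits: (1, 2, 0, 2, 0).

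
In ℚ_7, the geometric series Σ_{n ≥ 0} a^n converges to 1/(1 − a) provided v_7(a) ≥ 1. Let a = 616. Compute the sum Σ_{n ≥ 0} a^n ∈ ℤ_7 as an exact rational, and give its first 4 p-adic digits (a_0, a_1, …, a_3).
Σ a^n = 1/(1 − a) = -1/615;  first 4 digits = (1, 4, 0, 3)

v_7(a) = 1 ≥ 1, so the series converges in ℤ_7 to 1/(1 − a) = 1/(1 − 616) = -1/615. Expand this rational in ℤ_7: compute digits iteratively via d_i = x_i mod 7, x_{i+1} = (x_i − d_i)/7. The first 4 digits are (1, 4, 0, 3).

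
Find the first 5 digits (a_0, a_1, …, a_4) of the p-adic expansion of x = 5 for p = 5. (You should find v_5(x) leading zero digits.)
(a_0, …, a_4) = (0, 1, 0, 0, 0)

v_5(5) = 1, so a_0 = ... = a_0 = 0. Factor out: x = 5^1 · u with u = 1 a unit in ℤ_5. Expand u iteratively via a_{v+i} = u_i mod 5, u_{i+1} = (u_i − a_{v+i})/5:
  u_0 = 1;  a_1 = 1;  u_1 = (u_0 − 1)/5 = 0
  u_1 = 0;  a_2 = 0;  u_2 = (u_1 − 0)/5 = 0
  u_2 = 0;  a_3 = 0;  u_3 = (u_2 − 0)/5 = 0
  u_3 = 0;  a_4 = 0;  u_4 = (u_3 − 0)/5 = 0
Digits: (0, 1, 0, 0, 0).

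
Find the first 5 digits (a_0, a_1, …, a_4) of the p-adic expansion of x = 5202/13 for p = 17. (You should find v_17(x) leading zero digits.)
(a_0, …, a_4) = (0, 0, 4, 9, 6)

v_17(5202/13) = 2, so a_0 = ... = a_1 = 0. Factor out: x = 17^2 · u with u = 18/13 a unit in ℤ_17. Expand u iteratively via a_{v+i} = u_i mod 17, u_{i+1} = (u_i − a_{v+i})/17:
  u_0 = 18/13;  a_2 = 4;  u_1 = (u_0 − 4)/17 = -2/13
  u_1 = -2/13;  a_3 = 9;  u_2 = (u_1 − 9)/17 = -7/13
  u_2 = -7/13;  a_4 = 6;  u_3 = (u_2 − 6)/17 = -5/13
Digits: (0, 0, 4, 9, 6).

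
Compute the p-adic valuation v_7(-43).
v_7(-43) = 0

v_7(n) is the largest exponent k such that 7^k divides n. Factor out: -43 = -7^0 · 43. (Sign doesn't affect v_p.) So v_7(-43) = 0.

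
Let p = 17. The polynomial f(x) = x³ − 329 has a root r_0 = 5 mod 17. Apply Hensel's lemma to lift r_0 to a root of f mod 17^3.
r_2 = 1025 (mod 4913)

Hensel: r_{i+1} = r_i − f(r_i)/f′(r_i) mod 17^{i+2}, where f′(x) = 3x². Iterate:
  r_0 = 5 (mod 17)
  r_1 = 158 (mod 289)
  r_2 = 1025 (mod 4913)
Final: r = 1025 with f(r) ≡ 0 mod 17^3.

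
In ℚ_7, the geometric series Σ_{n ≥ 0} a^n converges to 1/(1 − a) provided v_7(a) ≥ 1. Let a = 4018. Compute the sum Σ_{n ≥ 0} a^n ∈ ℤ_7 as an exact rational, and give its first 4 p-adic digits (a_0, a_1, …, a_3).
Σ a^n = 1/(1 − a) = -1/4017;  first 4 digits = (1, 0, 5, 4)

v_7(a) = 2 ≥ 1, so the series converges in ℤ_7 to 1/(1 − a) = 1/(1 − 4018) = -1/4017. Expand this rational in ℤ_7: compute digits iteratively via d_i = x_i mod 7, x_{i+1} = (x_i − d_i)/7. The first 4 digits are (1, 0, 5, 4).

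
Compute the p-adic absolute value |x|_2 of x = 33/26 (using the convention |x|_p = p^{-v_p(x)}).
|33/26|_2 = 2

Step 1 — compute v_2(x) by factoring powers of 2 out of the numerator and denominator: v_2(33/26) = -1. Step 2 — apply |x|_p = p^{-v_p(x)} = 2^{1} = 2.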